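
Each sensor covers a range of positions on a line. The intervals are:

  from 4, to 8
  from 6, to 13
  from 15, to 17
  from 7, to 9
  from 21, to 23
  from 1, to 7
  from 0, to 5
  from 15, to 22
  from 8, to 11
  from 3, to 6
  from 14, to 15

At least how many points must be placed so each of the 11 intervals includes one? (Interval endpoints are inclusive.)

By right end: [0,5]  [3,6]  [1,7]  [4,8]  [7,9]  [8,11]  [6,13]  [14,15]  [15,17]  [15,22]  [21,23]
[0,5] uncovered → point at 5; [7,9] uncovered → point at 9; [14,15] uncovered → point at 15; [21,23] uncovered → point at 23.
Points: 5, 9, 15, 23 (4 total).

4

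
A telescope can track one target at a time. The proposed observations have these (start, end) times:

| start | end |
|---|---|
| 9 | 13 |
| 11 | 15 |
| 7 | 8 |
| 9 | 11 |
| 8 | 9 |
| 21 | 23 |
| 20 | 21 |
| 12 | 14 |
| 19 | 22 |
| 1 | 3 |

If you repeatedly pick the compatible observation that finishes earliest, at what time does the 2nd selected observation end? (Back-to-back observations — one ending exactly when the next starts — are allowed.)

8

By end time: (1,3), (7,8), (8,9), (9,11), (9,13), (12,14), (11,15), (20,21), (19,22), (21,23).
Pick (1,3); next start ≥ 3 → (7,8); next start ≥ 8 → (8,9); next start ≥ 9 → (9,11); next start ≥ 11 → (12,14); next start ≥ 14 → (20,21); next start ≥ 21 → (21,23).
Selected: (1,3) (7,8) (8,9) (9,11) (12,14) (20,21) (21,23)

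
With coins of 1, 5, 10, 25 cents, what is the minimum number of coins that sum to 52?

4

52 = 2×25 + 2×1
Total coins = 2 + 2 = 4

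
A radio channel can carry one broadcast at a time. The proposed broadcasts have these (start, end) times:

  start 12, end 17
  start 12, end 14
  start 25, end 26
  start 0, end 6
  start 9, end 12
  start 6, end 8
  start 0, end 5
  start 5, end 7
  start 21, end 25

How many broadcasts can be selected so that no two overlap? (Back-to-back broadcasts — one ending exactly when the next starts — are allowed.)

6

Sorted by end: (0,5)  (0,6)  (5,7)  (6,8)  (9,12)  (12,14)  (12,17)  (21,25)  (25,26)
take (0,5); take (5,7); skip (6,8); take (9,12); take (12,14); take (21,25); take (25,26).
Selected 6 broadcasts.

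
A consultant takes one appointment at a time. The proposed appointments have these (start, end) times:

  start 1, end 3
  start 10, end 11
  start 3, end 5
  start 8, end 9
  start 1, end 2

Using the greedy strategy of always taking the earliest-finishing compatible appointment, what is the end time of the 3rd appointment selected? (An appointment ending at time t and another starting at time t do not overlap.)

9

Greedy by earliest finish: after sorting by end time, pick each interval compatible with the last pick.
By end time: (1,2), (1,3), (3,5), (8,9), (10,11).
Pick (1,2); next start ≥ 2 → (3,5); next start ≥ 5 → (8,9); next start ≥ 9 → (10,11).
Selected: (1,2) (3,5) (8,9) (10,11)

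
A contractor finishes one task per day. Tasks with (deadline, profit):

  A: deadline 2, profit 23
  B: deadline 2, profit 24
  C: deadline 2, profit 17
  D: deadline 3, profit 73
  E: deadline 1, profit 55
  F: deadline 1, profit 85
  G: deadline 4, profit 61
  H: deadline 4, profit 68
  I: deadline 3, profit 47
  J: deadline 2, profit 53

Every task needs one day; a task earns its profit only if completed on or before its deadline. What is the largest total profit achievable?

287

Take jobs in profit order; each goes to the latest open slot no later than its deadline.
By profit: F(d1,85), D(d3,73), H(d4,68), G(d4,61), E(d1,55), J(d2,53), I(d3,47), B(d2,24), A(d2,23), C(d2,17)
F→slot 1; D→slot 3; H→slot 4; G→slot 2; E skipped; J skipped; I skipped; B skipped; A skipped; C skipped.
Profit = 85 + 61 + 73 + 68 = 287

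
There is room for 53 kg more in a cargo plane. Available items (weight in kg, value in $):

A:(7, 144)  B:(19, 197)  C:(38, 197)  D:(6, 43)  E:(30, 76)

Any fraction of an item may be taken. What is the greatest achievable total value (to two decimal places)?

492.87

Order: A (144/7=20.57) > B (197/19=10.37) > D (43/6=7.17) > C (197/38=5.18) > E (76/30=2.53)
Fill: take A (7 @ 144) → take B (19 @ 197) → take D (6 @ 43) → take 21/38 of C → 108.87; 53/53 used.
Total value = 492.87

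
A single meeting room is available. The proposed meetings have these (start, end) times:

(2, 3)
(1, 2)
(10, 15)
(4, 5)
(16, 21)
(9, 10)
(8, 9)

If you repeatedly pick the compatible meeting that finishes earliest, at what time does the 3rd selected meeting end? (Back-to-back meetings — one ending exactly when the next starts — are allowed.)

5

Sort by end time and greedily take each interval whose start is ≥ the last chosen end.
Sorted by end: (1,2)  (2,3)  (4,5)  (8,9)  (9,10)  (10,15)  (16,21)
take (1,2); take (2,3); take (4,5); take (8,9); take (9,10); take (10,15); take (16,21).
Selected: (1,2) (2,3) (4,5) (8,9) (9,10) (10,15) (16,21)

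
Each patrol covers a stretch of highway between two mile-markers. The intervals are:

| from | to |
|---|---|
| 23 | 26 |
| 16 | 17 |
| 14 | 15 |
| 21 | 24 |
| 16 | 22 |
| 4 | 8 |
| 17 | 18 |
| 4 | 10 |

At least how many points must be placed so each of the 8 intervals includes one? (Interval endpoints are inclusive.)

4

Sort by right endpoint; whenever an interval is uncovered, place a point at its right end.
Sorted: [4,8] [4,10] [14,15] [16,17] [17,18] [16,22] [21,24] [23,26]
{[4,8],[4,10]} hit by 8; {[14,15]} hit by 15; {[16,17],[17,18],[16,22]} hit by 17; {[21,24],[23,26]} hit by 24.
Points: 8, 15, 17, 24 (4 total).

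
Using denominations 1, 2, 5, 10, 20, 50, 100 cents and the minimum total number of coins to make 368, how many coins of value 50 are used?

368 = 3×100 + 1×50 + 1×10 + 1×5 + 1×2 + 1×1
Count of 50: 1

1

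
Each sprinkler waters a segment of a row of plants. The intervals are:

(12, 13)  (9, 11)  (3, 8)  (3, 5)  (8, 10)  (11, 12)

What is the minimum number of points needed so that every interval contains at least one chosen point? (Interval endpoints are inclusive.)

Sort by right endpoint; whenever an interval is uncovered, place a point at its right end.
By right end: [3,5]  [3,8]  [8,10]  [9,11]  [11,12]  [12,13]
[3,5] uncovered → point at 5; [8,10] uncovered → point at 10; [11,12] uncovered → point at 12.
Points: 5, 10, 12 (3 total).

3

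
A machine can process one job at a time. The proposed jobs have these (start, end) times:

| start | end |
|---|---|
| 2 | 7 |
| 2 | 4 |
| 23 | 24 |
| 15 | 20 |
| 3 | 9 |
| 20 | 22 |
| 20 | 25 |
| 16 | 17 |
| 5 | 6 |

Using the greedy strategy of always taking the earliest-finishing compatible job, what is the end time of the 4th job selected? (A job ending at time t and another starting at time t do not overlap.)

22

Order by finish time; keep every interval that doesn't clash with the previous kept one.
By end time: (2,4), (5,6), (2,7), (3,9), (16,17), (15,20), (20,22), (23,24), (20,25).
Pick (2,4); next start ≥ 4 → (5,6); next start ≥ 6 → (16,17); next start ≥ 17 → (20,22); next start ≥ 22 → (23,24).
Selected: (2,4) (5,6) (16,17) (20,22) (23,24)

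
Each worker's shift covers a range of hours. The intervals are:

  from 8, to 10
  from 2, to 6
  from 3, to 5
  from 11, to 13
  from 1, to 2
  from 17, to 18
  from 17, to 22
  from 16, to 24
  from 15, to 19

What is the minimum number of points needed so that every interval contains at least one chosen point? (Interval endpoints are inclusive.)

Process intervals by earliest right end; each time one isn't hit yet, stab at its right endpoint.
By right end: [1,2]  [3,5]  [2,6]  [8,10]  [11,13]  [17,18]  [15,19]  [17,22]  [16,24]
[1,2] uncovered → point at 2; [3,5] uncovered → point at 5; [8,10] uncovered → point at 10; [11,13] uncovered → point at 13; [17,18] uncovered → point at 18.
Points: 2, 5, 10, 13, 18 (5 total).

5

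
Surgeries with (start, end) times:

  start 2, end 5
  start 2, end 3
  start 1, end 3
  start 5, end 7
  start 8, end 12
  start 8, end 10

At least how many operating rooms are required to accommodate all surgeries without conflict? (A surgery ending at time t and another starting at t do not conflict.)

starts: [1, 2, 2, 5, 8, 8]
ends:   [3, 3, 5, 7, 10, 12]
s1→1 s2→2 s2→3  — peak 3.

3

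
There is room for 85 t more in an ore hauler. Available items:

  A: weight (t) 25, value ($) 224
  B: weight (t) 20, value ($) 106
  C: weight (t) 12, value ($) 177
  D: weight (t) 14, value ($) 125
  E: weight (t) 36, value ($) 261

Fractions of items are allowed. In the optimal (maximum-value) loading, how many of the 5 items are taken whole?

3

Sort by value per unit weight and fill in that order.
Order: C (177/12=14.75) > A (224/25=8.96) > D (125/14=8.93) > E (261/36=7.25) > B (106/20=5.30)
Fill: take C (12 @ 177) → take A (25 @ 224) → take D (14 @ 125) → take 34/36 of E → 246.50; 85/85 used.
3 item(s) taken whole; one partial (take 34/36 of E).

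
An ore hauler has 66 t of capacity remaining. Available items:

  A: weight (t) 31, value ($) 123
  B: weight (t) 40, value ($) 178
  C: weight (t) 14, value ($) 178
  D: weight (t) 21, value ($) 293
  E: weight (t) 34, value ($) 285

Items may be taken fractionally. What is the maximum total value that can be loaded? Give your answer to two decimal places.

730.85

Order: D (293/21=13.95) > C (178/14=12.71) > E (285/34=8.38) > B (178/40=4.45) > A (123/31=3.97)
Fill: take D (21 @ 293) → take C (14 @ 178) → take 31/34 of E → 259.85; 66/66 used.
Total value = 730.85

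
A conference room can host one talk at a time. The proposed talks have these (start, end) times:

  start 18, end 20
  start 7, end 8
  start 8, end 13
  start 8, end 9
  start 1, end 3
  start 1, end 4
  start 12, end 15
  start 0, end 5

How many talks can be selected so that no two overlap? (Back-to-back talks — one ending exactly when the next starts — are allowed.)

By end time: (1,3), (1,4), (0,5), (7,8), (8,9), (8,13), (12,15), (18,20).
Pick (1,3); next start ≥ 3 → (7,8); next start ≥ 8 → (8,9); next start ≥ 9 → (12,15); next start ≥ 15 → (18,20).
Selected 5 talks.

5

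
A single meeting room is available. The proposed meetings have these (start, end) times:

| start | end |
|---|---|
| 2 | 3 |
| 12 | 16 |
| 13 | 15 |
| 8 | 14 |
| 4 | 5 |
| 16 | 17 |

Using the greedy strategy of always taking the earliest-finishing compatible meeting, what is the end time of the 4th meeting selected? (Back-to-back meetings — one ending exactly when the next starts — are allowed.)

By end time: (2,3), (4,5), (8,14), (13,15), (12,16), (16,17).
Pick (2,3); next start ≥ 3 → (4,5); next start ≥ 5 → (8,14); next start ≥ 14 → (16,17).
Selected: (2,3) (4,5) (8,14) (16,17)

17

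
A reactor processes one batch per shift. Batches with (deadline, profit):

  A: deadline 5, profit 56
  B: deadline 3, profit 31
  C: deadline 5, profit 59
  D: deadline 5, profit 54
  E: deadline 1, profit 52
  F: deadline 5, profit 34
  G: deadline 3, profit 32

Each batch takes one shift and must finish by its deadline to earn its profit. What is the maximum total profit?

By profit: C(d5,59), A(d5,56), D(d5,54), E(d1,52), F(d5,34), G(d3,32), B(d3,31)
C→slot 5; A→slot 4; D→slot 3; E→slot 1; F→slot 2; G skipped; B skipped.
Profit = 52 + 34 + 54 + 56 + 59 = 255

255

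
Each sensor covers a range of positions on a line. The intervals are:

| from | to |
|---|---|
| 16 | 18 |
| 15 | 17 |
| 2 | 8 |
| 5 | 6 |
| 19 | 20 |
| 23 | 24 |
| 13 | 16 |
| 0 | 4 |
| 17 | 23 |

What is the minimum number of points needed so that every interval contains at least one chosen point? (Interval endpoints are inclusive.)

Process intervals by earliest right end; each time one isn't hit yet, stab at its right endpoint.
By right end: [0,4]  [5,6]  [2,8]  [13,16]  [15,17]  [16,18]  [19,20]  [17,23]  [23,24]
[0,4] uncovered → point at 4; [5,6] uncovered → point at 6; [13,16] uncovered → point at 16; [19,20] uncovered → point at 20; [23,24] uncovered → point at 24.
Points: 4, 6, 16, 20, 24 (5 total).

5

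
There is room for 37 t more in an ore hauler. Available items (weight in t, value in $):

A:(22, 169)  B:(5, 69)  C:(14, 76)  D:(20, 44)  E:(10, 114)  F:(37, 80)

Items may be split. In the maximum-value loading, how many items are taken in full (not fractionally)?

Ratios (sorted): B 13.80, E 11.40, A 7.68, C 5.43, D 2.20, F 2.16
take B (5 @ 69); take E (10 @ 114); take A (22 @ 169). Capacity used 37/37.
3 item(s) taken whole.

3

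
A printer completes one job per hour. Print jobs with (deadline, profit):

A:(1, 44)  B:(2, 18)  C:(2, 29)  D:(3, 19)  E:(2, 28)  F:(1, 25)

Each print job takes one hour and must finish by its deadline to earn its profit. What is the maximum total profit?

92

Profit order: A=44 C=29 E=28 F=25 D=19 B=18
Assign: A→slot 1, C→slot 2, E skipped, F skipped, D→slot 3, B skipped.
Slots: [1:A] [2:C] [3:D]
Profit = 44 + 29 + 19 = 92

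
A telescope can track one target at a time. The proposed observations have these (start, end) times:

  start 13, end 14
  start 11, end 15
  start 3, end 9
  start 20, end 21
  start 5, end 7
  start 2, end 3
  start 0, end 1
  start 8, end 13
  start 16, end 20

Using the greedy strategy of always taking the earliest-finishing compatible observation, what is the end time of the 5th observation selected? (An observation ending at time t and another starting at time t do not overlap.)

14

By end time: (0,1), (2,3), (5,7), (3,9), (8,13), (13,14), (11,15), (16,20), (20,21).
Pick (0,1); next start ≥ 1 → (2,3); next start ≥ 3 → (5,7); next start ≥ 7 → (8,13); next start ≥ 13 → (13,14); next start ≥ 14 → (16,20); next start ≥ 20 → (20,21).
Selected: (0,1) (2,3) (5,7) (8,13) (13,14) (16,20) (20,21)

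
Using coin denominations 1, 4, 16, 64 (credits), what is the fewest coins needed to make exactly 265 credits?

7

265 − 4×64→9 − 2×4→1 − 1×1→0
Total coins = 4 + 2 + 1 = 7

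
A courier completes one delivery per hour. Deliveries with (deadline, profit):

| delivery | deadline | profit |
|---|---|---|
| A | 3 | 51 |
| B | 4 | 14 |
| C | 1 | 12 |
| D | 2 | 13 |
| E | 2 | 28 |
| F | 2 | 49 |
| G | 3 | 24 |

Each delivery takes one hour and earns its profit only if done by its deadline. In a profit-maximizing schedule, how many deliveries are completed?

4

Profit order: A=51 F=49 E=28 G=24 B=14 D=13 C=12
Assign: A→slot 3, F→slot 2, E→slot 1, G skipped, B→slot 4, D skipped, C skipped.
Slots: [1:E] [2:F] [3:A] [4:B]
4 of 7 scheduled.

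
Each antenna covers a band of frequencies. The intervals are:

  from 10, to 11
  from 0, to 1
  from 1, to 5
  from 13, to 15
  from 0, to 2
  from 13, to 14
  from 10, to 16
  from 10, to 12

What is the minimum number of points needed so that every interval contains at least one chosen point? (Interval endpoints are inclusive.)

3

By right end: [0,1]  [0,2]  [1,5]  [10,11]  [10,12]  [13,14]  [13,15]  [10,16]
[0,1] uncovered → point at 1; [10,11] uncovered → point at 11; [13,14] uncovered → point at 14.
Points: 1, 11, 14 (3 total).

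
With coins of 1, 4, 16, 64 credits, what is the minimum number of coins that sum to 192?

192 − 3×64→0
Total coins = 3 = 3

3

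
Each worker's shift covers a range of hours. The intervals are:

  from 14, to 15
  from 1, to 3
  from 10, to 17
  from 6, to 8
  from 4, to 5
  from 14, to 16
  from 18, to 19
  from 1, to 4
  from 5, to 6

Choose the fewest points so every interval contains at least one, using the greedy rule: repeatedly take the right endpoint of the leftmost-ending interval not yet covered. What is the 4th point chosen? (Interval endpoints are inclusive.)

Sort by right endpoint; whenever an interval is uncovered, place a point at its right end.
Sorted: [1,3] [1,4] [4,5] [5,6] [6,8] [14,15] [14,16] [10,17] [18,19]
{[1,3],[1,4]} hit by 3; {[4,5],[5,6]} hit by 5; {[6,8]} hit by 8; {[14,15],[14,16],[10,17]} hit by 15; {[18,19]} hit by 19.
Points: 3, 5, 8, 15, 19 (5 total).

15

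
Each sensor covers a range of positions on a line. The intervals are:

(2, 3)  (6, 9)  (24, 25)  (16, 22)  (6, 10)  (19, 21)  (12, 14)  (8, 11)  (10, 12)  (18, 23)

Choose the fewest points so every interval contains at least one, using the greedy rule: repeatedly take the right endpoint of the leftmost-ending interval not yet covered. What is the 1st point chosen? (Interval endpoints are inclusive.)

3

Process intervals by earliest right end; each time one isn't hit yet, stab at its right endpoint.
By right end: [2,3]  [6,9]  [6,10]  [8,11]  [10,12]  [12,14]  [19,21]  [16,22]  [18,23]  [24,25]
[2,3] uncovered → point at 3; [6,9] uncovered → point at 9; [10,12] uncovered → point at 12; [19,21] uncovered → point at 21; [24,25] uncovered → point at 25.
Points: 3, 9, 12, 21, 25 (5 total).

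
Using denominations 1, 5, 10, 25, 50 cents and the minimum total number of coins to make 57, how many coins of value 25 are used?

0

57 = 1×50 + 1×5 + 2×1
Count of 25: 0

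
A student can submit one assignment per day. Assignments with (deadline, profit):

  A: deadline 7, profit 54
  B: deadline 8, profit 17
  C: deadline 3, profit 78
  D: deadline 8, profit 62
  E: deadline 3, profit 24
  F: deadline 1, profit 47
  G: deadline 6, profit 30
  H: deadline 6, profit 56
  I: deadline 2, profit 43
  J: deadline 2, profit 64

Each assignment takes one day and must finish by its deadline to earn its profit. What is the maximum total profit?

408

By profit: C(d3,78), J(d2,64), D(d8,62), H(d6,56), A(d7,54), F(d1,47), I(d2,43), G(d6,30), E(d3,24), B(d8,17)
C→slot 3; J→slot 2; D→slot 8; H→slot 6; A→slot 7; F→slot 1; I skipped; G→slot 5; E skipped; B→slot 4.
Profit = 47 + 64 + 78 + 17 + 30 + 56 + 54 + 62 = 408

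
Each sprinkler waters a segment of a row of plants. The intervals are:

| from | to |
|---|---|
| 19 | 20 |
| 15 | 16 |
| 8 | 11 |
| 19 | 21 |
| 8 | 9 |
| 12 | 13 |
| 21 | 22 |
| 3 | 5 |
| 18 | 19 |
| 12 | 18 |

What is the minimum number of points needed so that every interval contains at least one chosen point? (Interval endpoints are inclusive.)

6

By right end: [3,5]  [8,9]  [8,11]  [12,13]  [15,16]  [12,18]  [18,19]  [19,20]  [19,21]  [21,22]
[3,5] uncovered → point at 5; [8,9] uncovered → point at 9; [12,13] uncovered → point at 13; [15,16] uncovered → point at 16; [18,19] uncovered → point at 19; [21,22] uncovered → point at 22.
Points: 5, 9, 13, 16, 19, 22 (6 total).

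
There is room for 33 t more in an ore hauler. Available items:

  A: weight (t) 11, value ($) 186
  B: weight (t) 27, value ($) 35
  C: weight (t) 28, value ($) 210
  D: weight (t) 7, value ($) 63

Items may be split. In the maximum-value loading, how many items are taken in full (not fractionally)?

2

Ratios (sorted): A 16.91, D 9.00, C 7.50, B 1.30
take A (11 @ 186); take D (7 @ 63); take 15/28 of C → 112.50. Capacity used 33/33.
2 item(s) taken whole; one partial (take 15/28 of C).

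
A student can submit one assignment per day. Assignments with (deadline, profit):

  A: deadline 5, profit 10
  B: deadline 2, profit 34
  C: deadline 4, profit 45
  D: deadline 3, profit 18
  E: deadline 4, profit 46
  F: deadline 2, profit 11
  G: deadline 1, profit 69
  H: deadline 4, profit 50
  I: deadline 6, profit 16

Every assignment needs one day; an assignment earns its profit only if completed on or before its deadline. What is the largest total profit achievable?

236

By profit: G(d1,69), H(d4,50), E(d4,46), C(d4,45), B(d2,34), D(d3,18), I(d6,16), F(d2,11), A(d5,10)
G→slot 1; H→slot 4; E→slot 3; C→slot 2; B skipped; D skipped; I→slot 6; F skipped; A→slot 5.
Profit = 69 + 45 + 46 + 50 + 10 + 16 = 236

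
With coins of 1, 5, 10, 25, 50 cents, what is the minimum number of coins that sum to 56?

3

Use the largest denomination that fits, subtract, and repeat.
56 − 1×50→6 − 1×5→1 − 1×1→0
Total coins = 1 + 1 + 1 = 3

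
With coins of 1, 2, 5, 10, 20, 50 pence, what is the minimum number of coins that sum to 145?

5

145 − 2×50→45 − 2×20→5 − 1×5→0
Total coins = 2 + 2 + 1 = 5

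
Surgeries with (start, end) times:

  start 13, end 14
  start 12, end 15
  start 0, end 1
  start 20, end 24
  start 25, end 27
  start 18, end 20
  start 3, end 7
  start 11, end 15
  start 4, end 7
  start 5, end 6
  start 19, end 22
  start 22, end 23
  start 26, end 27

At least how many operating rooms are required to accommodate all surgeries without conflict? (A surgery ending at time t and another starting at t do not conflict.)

3

Events (time:±→running): 0:+→1 1:-→0 3:+→1 4:+→2 5:+→3 … peak 3.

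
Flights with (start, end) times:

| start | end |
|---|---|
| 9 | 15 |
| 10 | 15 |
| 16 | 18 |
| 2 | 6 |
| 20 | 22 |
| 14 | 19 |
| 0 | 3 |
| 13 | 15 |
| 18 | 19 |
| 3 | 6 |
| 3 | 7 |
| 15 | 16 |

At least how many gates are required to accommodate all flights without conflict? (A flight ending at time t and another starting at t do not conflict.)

The answer is the maximum number of intervals overlapping at any instant.
Events (time:±→running): 0:+→1 2:+→2 3:-→1 3:+→2 3:+→3 6:-→2 6:-→1 7:-→0 9:+→1 10:+→2 13:+→3 14:+→4 … peak 4.

4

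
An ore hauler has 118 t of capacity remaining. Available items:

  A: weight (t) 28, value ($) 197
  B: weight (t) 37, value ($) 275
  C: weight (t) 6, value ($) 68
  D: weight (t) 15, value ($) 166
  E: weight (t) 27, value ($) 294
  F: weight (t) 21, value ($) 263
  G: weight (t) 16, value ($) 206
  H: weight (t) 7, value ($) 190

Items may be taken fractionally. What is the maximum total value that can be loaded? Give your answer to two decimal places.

1380.24

Sort by value per unit weight and fill in that order.
Ratios (sorted): H 27.14, G 12.88, F 12.52, C 11.33, D 11.07, E 10.89, B 7.43, A 7.04
take H (7 @ 190); take G (16 @ 206); take F (21 @ 263); take C (6 @ 68); take D (15 @ 166); take E (27 @ 294); take 26/37 of B → 193.24. Capacity used 118/118.
Total value = 1380.24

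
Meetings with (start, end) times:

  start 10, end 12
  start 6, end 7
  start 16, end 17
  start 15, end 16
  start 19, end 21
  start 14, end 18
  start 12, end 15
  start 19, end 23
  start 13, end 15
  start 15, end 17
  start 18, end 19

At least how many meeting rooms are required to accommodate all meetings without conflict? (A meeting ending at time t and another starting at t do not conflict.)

The answer is the maximum number of intervals overlapping at any instant.
starts: [6, 10, 12, 13, 14, 15, 15, 16, 18, 19, 19]
ends:   [7, 12, 15, 15, 16, 17, 17, 18, 19, 21, 23]
s6→1 e7→0 s10→1 e12→0 s12→1 s13→2 s14→3  — peak 3.

3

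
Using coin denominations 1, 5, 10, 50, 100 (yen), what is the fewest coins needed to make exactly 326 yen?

7

Use the largest denomination that fits, subtract, and repeat.
326 − 3×100→26 − 2×10→6 − 1×5→1 − 1×1→0
Total coins = 3 + 2 + 1 + 1 = 7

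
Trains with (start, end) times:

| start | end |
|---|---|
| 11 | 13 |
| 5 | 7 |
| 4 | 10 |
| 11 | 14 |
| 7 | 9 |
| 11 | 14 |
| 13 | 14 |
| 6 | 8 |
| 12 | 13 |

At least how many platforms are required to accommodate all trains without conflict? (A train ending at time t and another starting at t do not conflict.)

4

Events (time:±→running): 4:+→1 5:+→2 6:+→3 7:-→2 7:+→3 8:-→2 9:-→1 10:-→0 11:+→1 11:+→2 11:+→3 12:+→4 … peak 4.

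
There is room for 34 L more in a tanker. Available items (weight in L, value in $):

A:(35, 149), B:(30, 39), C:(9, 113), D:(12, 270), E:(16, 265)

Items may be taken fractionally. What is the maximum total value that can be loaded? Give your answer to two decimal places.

610.33

Sort by value per unit weight and fill in that order.
Order: D (270/12=22.50) > E (265/16=16.56) > C (113/9=12.56) > A (149/35=4.26) > B (39/30=1.30)
Fill: take D (12 @ 270) → take E (16 @ 265) → take 6/9 of C → 75.33; 34/34 used.
Total value = 610.33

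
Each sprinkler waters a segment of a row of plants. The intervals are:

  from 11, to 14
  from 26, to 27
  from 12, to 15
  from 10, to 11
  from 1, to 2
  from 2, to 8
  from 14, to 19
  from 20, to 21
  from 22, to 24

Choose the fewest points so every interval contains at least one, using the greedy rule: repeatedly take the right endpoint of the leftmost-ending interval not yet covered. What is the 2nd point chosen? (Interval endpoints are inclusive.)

11

Process intervals by earliest right end; each time one isn't hit yet, stab at its right endpoint.
By right end: [1,2]  [2,8]  [10,11]  [11,14]  [12,15]  [14,19]  [20,21]  [22,24]  [26,27]
[1,2] uncovered → point at 2; [10,11] uncovered → point at 11; [12,15] uncovered → point at 15; [20,21] uncovered → point at 21; [22,24] uncovered → point at 24; [26,27] uncovered → point at 27.
Points: 2, 11, 15, 21, 24, 27 (6 total).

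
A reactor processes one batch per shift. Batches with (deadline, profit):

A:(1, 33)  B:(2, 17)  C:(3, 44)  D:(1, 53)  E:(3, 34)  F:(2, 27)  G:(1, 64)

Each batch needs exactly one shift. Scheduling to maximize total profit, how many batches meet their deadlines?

3

By profit: G(d1,64), D(d1,53), C(d3,44), E(d3,34), A(d1,33), F(d2,27), B(d2,17)
G→slot 1; D skipped; C→slot 3; E→slot 2; A skipped; F skipped; B skipped.
3 of 7 scheduled.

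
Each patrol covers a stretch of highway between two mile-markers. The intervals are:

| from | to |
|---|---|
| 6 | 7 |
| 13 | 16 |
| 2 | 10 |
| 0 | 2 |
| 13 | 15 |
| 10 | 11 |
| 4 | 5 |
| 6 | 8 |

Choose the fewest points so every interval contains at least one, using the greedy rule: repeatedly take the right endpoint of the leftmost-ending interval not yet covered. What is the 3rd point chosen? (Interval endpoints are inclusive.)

7

Sort by right endpoint; whenever an interval is uncovered, place a point at its right end.
By right end: [0,2]  [4,5]  [6,7]  [6,8]  [2,10]  [10,11]  [13,15]  [13,16]
[0,2] uncovered → point at 2; [4,5] uncovered → point at 5; [6,7] uncovered → point at 7; [10,11] uncovered → point at 11; [13,15] uncovered → point at 15.
Points: 2, 5, 7, 11, 15 (5 total).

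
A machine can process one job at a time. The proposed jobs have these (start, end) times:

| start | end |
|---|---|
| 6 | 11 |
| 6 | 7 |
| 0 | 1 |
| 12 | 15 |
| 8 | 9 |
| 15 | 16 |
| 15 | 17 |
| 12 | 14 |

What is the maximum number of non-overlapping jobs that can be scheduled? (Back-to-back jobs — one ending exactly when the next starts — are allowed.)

5

By end time: (0,1), (6,7), (8,9), (6,11), (12,14), (12,15), (15,16), (15,17).
Pick (0,1); next start ≥ 1 → (6,7); next start ≥ 7 → (8,9); next start ≥ 9 → (12,14); next start ≥ 14 → (15,16).
Selected 5 jobs.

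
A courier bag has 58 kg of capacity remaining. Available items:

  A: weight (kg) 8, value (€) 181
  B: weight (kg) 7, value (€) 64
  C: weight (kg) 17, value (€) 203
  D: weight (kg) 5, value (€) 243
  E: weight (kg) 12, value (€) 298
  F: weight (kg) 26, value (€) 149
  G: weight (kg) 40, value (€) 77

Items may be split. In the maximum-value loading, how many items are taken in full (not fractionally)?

5

Greedy by value/weight ratio, highest first.
Order: D (243/5=48.60) > E (298/12=24.83) > A (181/8=22.62) > C (203/17=11.94) > B (64/7=9.14) > F (149/26=5.73) > G (77/40=1.93)
Fill: take D (5 @ 243) → take E (12 @ 298) → take A (8 @ 181) → take C (17 @ 203) → take B (7 @ 64) → take 9/26 of F → 51.58; 58/58 used.
5 item(s) taken whole; one partial (take 9/26 of F).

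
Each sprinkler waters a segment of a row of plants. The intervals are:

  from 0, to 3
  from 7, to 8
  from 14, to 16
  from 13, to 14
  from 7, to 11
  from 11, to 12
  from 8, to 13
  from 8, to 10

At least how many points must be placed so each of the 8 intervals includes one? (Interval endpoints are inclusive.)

4

By right end: [0,3]  [7,8]  [8,10]  [7,11]  [11,12]  [8,13]  [13,14]  [14,16]
[0,3] uncovered → point at 3; [7,8] uncovered → point at 8; [11,12] uncovered → point at 12; [13,14] uncovered → point at 14.
Points: 3, 8, 12, 14 (4 total).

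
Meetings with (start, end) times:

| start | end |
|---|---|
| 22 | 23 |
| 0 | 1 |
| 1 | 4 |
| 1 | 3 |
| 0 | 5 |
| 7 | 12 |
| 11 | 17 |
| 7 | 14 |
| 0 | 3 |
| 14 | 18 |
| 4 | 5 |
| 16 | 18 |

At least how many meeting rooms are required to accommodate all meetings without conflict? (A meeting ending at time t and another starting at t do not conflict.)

Count concurrent intervals with a sweep; the peak is the room count.
starts: [0, 0, 0, 1, 1, 4, 7, 7, 11, 14, 16, 22]
ends:   [1, 3, 3, 4, 5, 5, 12, 14, 17, 18, 18, 23]
s0→1 s0→2 s0→3 e1→2 s1→3 s1→4  — peak 4.

4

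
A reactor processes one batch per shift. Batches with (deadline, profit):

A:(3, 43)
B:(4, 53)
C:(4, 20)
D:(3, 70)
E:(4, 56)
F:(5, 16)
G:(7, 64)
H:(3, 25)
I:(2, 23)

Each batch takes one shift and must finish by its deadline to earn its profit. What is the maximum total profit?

302

Sort by profit descending; place each in the latest free slot ≤ its deadline.
By profit: D(d3,70), G(d7,64), E(d4,56), B(d4,53), A(d3,43), H(d3,25), I(d2,23), C(d4,20), F(d5,16)
D→slot 3; G→slot 7; E→slot 4; B→slot 2; A→slot 1; H skipped; I skipped; C skipped; F→slot 5.
Profit = 43 + 53 + 70 + 56 + 16 + 64 = 302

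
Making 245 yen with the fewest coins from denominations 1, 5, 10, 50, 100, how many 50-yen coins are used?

0

Use the largest denomination that fits, subtract, and repeat.
245 = 2×100 + 4×10 + 1×5
Count of 50: 0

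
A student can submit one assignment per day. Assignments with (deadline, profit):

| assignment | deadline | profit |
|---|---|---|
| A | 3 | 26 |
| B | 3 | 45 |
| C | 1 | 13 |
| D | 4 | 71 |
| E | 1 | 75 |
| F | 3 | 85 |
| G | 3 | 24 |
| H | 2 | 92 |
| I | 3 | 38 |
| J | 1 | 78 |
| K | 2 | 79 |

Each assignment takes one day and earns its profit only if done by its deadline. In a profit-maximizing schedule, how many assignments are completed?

4

By profit: H(d2,92), F(d3,85), K(d2,79), J(d1,78), E(d1,75), D(d4,71), B(d3,45), I(d3,38), A(d3,26), G(d3,24), C(d1,13)
H→slot 2; F→slot 3; K→slot 1; J skipped; E skipped; D→slot 4; B skipped; I skipped; A skipped; G skipped; C skipped.
4 of 11 scheduled.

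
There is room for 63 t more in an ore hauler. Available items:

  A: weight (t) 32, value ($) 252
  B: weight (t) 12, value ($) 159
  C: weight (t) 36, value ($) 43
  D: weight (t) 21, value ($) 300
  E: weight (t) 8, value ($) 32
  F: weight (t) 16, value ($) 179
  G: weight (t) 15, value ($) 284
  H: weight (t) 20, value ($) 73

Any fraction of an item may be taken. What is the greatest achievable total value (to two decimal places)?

Greedy by value/weight ratio, highest first.
Order: G (284/15=18.93) > D (300/21=14.29) > B (159/12=13.25) > F (179/16=11.19) > A (252/32=7.88) > E (32/8=4.00) > H (73/20=3.65) > C (43/36=1.19)
Fill: take G (15 @ 284) → take D (21 @ 300) → take B (12 @ 159) → take 15/16 of F → 167.81; 63/63 used.
Total value = 910.81

910.81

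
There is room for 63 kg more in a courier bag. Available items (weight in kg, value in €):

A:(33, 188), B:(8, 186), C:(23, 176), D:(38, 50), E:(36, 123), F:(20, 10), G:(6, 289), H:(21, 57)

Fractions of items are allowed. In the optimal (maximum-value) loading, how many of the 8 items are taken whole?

Order: G (289/6=48.17) > B (186/8=23.25) > C (176/23=7.65) > A (188/33=5.70) > E (123/36=3.42) > H (57/21=2.71) > D (50/38=1.32) > F (10/20=0.50)
Fill: take G (6 @ 289) → take B (8 @ 186) → take C (23 @ 176) → take 26/33 of A → 148.12; 63/63 used.
3 item(s) taken whole; one partial (take 26/33 of A).

3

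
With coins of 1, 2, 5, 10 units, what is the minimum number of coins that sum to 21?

3

Use the largest denomination that fits, subtract, and repeat.
21 − 2×10→1 − 1×1→0
Total coins = 2 + 1 = 3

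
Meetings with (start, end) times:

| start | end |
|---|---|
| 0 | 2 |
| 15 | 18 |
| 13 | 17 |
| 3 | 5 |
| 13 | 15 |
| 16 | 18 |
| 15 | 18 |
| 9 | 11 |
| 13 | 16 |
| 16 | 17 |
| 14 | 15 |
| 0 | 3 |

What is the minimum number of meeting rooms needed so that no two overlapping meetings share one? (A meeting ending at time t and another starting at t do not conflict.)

The answer is the maximum number of intervals overlapping at any instant.
Events (time:±→running): 0:+→1 0:+→2 2:-→1 3:-→0 3:+→1 5:-→0 9:+→1 11:-→0 13:+→1 13:+→2 13:+→3 14:+→4 15:-→3 15:-→2 15:+→3 15:+→4 16:-→3 16:+→4 16:+→5 … peak 5.

5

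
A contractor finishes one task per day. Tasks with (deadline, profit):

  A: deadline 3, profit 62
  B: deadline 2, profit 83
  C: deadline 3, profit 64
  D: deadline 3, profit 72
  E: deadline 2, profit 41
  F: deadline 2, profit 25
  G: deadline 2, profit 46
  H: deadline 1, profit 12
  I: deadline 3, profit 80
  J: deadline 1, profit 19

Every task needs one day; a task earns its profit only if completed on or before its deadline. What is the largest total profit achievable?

235

Take jobs in profit order; each goes to the latest open slot no later than its deadline.
Profit order: B=83 I=80 D=72 C=64 A=62 G=46 E=41 F=25 J=19 H=12
Assign: B→slot 2, I→slot 3, D→slot 1, C skipped, A skipped, G skipped, E skipped, F skipped, J skipped, H skipped.
Slots: [1:D] [2:B] [3:I]
Profit = 72 + 83 + 80 = 235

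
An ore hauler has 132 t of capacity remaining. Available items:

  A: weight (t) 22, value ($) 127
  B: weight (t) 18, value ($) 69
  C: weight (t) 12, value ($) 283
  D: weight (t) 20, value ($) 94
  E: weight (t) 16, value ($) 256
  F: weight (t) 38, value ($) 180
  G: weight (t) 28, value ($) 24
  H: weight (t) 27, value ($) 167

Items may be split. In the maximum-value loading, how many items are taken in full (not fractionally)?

Ratios (sorted): C 23.58, E 16.00, H 6.19, A 5.77, F 4.74, D 4.70, B 3.83, G 0.86
take C (12 @ 283); take E (16 @ 256); take H (27 @ 167); take A (22 @ 127); take F (38 @ 180); take 17/20 of D → 79.90. Capacity used 132/132.
5 item(s) taken whole; one partial (take 17/20 of D).

5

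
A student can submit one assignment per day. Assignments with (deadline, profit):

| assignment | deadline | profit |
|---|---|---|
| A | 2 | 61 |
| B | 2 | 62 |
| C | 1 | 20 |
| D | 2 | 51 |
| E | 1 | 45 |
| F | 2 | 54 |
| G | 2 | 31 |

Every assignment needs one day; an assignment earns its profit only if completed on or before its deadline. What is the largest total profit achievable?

Sort by profit descending; place each in the latest free slot ≤ its deadline.
By profit: B(d2,62), A(d2,61), F(d2,54), D(d2,51), E(d1,45), G(d2,31), C(d1,20)
B→slot 2; A→slot 1; F skipped; D skipped; E skipped; G skipped; C skipped.
Profit = 61 + 62 = 123

123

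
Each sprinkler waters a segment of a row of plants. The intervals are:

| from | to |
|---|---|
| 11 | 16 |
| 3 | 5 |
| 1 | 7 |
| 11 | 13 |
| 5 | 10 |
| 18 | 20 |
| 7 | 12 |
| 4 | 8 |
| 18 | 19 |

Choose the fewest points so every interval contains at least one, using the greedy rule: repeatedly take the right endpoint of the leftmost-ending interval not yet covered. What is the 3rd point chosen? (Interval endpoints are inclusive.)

Sorted: [3,5] [1,7] [4,8] [5,10] [7,12] [11,13] [11,16] [18,19] [18,20]
{[3,5],[1,7],[4,8],[5,10]} hit by 5; {[7,12],[11,13],[11,16]} hit by 12; {[18,19],[18,20]} hit by 19.
Points: 5, 12, 19 (3 total).

19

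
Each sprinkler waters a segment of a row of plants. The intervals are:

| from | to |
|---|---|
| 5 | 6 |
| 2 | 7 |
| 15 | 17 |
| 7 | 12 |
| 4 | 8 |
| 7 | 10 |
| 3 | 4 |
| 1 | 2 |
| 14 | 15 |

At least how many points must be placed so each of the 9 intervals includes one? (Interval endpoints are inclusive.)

Sort by right endpoint; whenever an interval is uncovered, place a point at its right end.
By right end: [1,2]  [3,4]  [5,6]  [2,7]  [4,8]  [7,10]  [7,12]  [14,15]  [15,17]
[1,2] uncovered → point at 2; [3,4] uncovered → point at 4; [5,6] uncovered → point at 6; [7,10] uncovered → point at 10; [14,15] uncovered → point at 15.
Points: 2, 4, 6, 10, 15 (5 total).

5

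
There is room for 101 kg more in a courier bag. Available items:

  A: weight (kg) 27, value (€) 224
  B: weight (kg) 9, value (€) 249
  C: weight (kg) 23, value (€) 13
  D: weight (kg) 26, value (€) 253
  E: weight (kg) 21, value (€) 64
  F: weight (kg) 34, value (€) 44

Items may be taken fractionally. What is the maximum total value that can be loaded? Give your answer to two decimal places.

Order: B (249/9=27.67) > D (253/26=9.73) > A (224/27=8.30) > E (64/21=3.05) > F (44/34=1.29) > C (13/23=0.57)
Fill: take B (9 @ 249) → take D (26 @ 253) → take A (27 @ 224) → take E (21 @ 64) → take 18/34 of F → 23.29; 101/101 used.
Total value = 813.29

813.29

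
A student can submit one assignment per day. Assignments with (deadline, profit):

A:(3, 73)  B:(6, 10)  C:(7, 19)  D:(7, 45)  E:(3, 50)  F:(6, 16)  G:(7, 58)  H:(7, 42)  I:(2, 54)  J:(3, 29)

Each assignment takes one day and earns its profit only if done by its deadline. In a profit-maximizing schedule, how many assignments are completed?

7

Profit order: A=73 G=58 I=54 E=50 D=45 H=42 J=29 C=19 F=16 B=10
Assign: A→slot 3, G→slot 7, I→slot 2, E→slot 1, D→slot 6, H→slot 5, J skipped, C→slot 4, F skipped, B skipped.
Slots: [1:E] [2:I] [3:A] [4:C] [5:H] [6:D] [7:G]
7 of 10 scheduled.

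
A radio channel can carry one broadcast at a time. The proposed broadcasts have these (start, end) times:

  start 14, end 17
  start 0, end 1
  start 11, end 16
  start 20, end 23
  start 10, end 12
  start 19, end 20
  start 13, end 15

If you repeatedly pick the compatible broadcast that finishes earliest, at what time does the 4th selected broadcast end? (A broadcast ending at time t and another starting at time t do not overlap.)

20

Sort by end time and greedily take each interval whose start is ≥ the last chosen end.
By end time: (0,1), (10,12), (13,15), (11,16), (14,17), (19,20), (20,23).
Pick (0,1); next start ≥ 1 → (10,12); next start ≥ 12 → (13,15); next start ≥ 15 → (19,20); next start ≥ 20 → (20,23).
Selected: (0,1) (10,12) (13,15) (19,20) (20,23)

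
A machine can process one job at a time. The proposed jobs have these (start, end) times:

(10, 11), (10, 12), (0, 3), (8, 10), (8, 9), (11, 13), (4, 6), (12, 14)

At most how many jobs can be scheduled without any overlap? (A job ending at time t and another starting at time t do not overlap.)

5

By end time: (0,3), (4,6), (8,9), (8,10), (10,11), (10,12), (11,13), (12,14).
Pick (0,3); next start ≥ 3 → (4,6); next start ≥ 6 → (8,9); next start ≥ 9 → (10,11); next start ≥ 11 → (11,13).
Selected 5 jobs.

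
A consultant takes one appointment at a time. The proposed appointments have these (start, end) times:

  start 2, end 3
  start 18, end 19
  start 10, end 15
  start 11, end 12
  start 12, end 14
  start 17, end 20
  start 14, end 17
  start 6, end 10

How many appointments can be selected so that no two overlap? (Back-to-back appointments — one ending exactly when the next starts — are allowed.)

6

Greedy by earliest finish: after sorting by end time, pick each interval compatible with the last pick.
Sorted by end: (2,3)  (6,10)  (11,12)  (12,14)  (10,15)  (14,17)  (18,19)  (17,20)
take (2,3); take (6,10); take (11,12); take (12,14); skip (10,15); take (14,17); take (18,19); skip (17,20).
Selected 6 appointments.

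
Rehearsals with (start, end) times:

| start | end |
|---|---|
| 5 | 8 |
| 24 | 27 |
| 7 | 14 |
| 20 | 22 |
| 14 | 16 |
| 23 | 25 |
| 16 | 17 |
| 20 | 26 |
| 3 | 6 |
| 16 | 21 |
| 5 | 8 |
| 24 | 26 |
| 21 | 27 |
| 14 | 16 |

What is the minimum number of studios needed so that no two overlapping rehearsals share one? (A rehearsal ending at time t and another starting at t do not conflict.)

Events (time:±→running): 3:+→1 5:+→2 5:+→3 6:-→2 7:+→3 8:-→2 8:-→1 14:-→0 14:+→1 14:+→2 16:-→1 16:-→0 16:+→1 16:+→2 17:-→1 20:+→2 20:+→3 21:-→2 21:+→3 22:-→2 23:+→3 24:+→4 24:+→5 … peak 5.

5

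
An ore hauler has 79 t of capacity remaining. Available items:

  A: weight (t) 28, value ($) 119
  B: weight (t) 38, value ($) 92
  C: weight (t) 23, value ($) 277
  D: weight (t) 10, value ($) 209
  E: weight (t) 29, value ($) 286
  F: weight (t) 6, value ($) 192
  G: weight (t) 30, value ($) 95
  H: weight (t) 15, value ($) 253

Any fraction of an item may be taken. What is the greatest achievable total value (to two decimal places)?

1177.55

Sort by value per unit weight and fill in that order.
Order: F (192/6=32.00) > D (209/10=20.90) > H (253/15=16.87) > C (277/23=12.04) > E (286/29=9.86) > A (119/28=4.25) > G (95/30=3.17) > B (92/38=2.42)
Fill: take F (6 @ 192) → take D (10 @ 209) → take H (15 @ 253) → take C (23 @ 277) → take 25/29 of E → 246.55; 79/79 used.
Total value = 1177.55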